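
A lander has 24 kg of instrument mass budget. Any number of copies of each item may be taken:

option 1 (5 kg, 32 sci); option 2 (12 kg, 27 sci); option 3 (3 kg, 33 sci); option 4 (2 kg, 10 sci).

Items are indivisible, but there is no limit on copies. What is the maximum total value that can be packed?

Best value-per-unit is option 3 at 33/3, and filling with it alone uses mass 8×3=24. No mix of the others beats 8×33 = 264.

264 sci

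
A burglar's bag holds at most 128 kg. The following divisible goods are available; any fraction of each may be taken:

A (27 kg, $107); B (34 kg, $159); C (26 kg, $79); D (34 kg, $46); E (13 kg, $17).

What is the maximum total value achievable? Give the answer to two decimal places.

400.15

Take in order of value per unit:
- B (159/34 per unit): all 34 → value 159, running total 159.00
- A (107/27 per unit): all 27 → value 107, running total 266.00
- C (79/26 per unit): all 26 → value 79, running total 345.00
- D (46/34 per unit): all 34 → value 46, running total 391.00
- E (17/13 per unit): 7 of 13 → value 7×17/13 = 9.1538, running total 400.15
Total 400.15.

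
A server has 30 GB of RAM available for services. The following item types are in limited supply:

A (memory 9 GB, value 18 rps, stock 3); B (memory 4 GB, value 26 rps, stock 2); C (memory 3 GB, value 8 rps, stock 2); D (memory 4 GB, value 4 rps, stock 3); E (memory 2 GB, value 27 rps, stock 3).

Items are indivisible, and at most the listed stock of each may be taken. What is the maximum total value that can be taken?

Top feasible selections:
- 1×A + 2×B + 2×C + 3×E: memory 29, value 167
- 1×A + 2×B + 1×C + 1×D + 3×E: memory 30, value 163
- 1×A + 2×B + 1×C + 3×E: memory 26, value 159
- 2×B + 2×C + 2×D + 3×E: memory 28, value 157
Best: 167 rps.

167 rps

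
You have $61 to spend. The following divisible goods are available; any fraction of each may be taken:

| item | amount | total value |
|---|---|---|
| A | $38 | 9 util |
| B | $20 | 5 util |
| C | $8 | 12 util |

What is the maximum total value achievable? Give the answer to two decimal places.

Take in order of value per unit:
- C (12/8 per unit): all 8 → value 12, running total 12.00
- B (5/20 per unit): all 20 → value 5, running total 17.00
- A (9/38 per unit): 33 of 38 → value 33×9/38 = 7.8158, running total 24.82
Total 24.82.

24.82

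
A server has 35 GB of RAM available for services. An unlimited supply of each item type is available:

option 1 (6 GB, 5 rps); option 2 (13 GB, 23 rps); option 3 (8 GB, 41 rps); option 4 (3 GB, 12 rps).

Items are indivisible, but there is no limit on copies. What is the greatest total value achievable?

Best value-per-unit is option 3 at 41/8; filling with it alone gives 4×41 = 164.
Optimal mix: 4×option 3 + 1×option 4 → memory 35, value 176.

176 rps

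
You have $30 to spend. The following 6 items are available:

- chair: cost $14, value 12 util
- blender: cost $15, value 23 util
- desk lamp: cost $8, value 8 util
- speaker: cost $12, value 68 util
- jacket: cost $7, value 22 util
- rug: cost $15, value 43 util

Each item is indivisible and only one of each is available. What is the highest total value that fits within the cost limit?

Check high-value combinations within $30:
- speaker+rug: cost 12+15=27, value 68+43=111
- desk lamp+speaker+jacket: cost 8+12+7=27, value 8+68+22=98
- blender+speaker: cost 15+12=27, value 23+68=91
Best: 111 util.

111 util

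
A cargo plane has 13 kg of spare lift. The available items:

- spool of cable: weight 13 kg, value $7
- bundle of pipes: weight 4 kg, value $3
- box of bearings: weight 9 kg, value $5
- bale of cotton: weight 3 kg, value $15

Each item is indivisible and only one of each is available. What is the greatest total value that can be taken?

$20

Check high-value combinations within 13 kg:
- box of bearings+bale of cotton: weight 9+3=12, value 5+15=20
- bundle of pipes+bale of cotton: weight 4+3=7, value 3+15=18
- bale of cotton: weight 3, value 15
- bundle of pipes+box of bearings: weight 4+9=13, value 3+5=8
Best: $20.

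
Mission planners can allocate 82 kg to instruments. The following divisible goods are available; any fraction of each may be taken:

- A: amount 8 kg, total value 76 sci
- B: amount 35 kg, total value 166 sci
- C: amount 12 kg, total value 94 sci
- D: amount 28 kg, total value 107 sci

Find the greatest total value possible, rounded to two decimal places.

Take in order of value per unit:
- A (76/8 per unit): all 8 → value 76, running total 76.00
- C (94/12 per unit): all 12 → value 94, running total 170.00
- B (166/35 per unit): all 35 → value 166, running total 336.00
- D (107/28 per unit): 27 of 28 → value 27×107/28 = 103.1786, running total 439.18
Total 439.18.

439.18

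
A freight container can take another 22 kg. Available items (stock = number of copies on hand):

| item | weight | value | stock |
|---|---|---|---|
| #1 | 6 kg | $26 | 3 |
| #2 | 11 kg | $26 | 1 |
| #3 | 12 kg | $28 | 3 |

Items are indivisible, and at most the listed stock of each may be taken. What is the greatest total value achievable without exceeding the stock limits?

Top feasible selections:
- 3×#1: weight 18, value 78
- 1×#1 + 1×#3: weight 18, value 54
Best: $78.

$78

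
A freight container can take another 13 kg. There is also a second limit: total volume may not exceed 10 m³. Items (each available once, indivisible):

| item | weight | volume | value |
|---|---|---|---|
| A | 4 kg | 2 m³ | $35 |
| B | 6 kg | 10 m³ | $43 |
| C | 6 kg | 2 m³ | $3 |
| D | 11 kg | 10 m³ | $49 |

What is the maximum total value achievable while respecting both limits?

$49

Feasible sets respecting both limits:
- D: weight 11, volume 10, value 49
- B: weight 6, volume 10, value 43
- A+C: weight 10, volume 4, value 38
- A: weight 4, volume 2, value 35
Best: $49.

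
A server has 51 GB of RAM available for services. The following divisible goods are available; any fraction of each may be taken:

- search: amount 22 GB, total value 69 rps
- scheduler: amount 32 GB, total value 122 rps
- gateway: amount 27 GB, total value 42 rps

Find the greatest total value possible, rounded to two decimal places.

Take in order of value per unit:
- scheduler (122/32 per unit): all 32 → value 122, running total 122.00
- search (69/22 per unit): 19 of 22 → value 19×69/22 = 59.5909, running total 181.59
Total 181.59.

181.59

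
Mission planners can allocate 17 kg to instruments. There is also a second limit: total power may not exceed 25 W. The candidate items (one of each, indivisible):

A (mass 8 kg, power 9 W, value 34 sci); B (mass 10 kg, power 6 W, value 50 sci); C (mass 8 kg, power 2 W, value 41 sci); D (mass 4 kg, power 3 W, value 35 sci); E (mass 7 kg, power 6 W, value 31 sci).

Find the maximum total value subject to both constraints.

85 sci

Feasible sets respecting both limits:
- B+D: mass 14, power 9, value 85
- B+E: mass 17, power 12, value 81
- C+D: mass 12, power 5, value 76
- A+C: mass 16, power 11, value 75
Best: 85 sci.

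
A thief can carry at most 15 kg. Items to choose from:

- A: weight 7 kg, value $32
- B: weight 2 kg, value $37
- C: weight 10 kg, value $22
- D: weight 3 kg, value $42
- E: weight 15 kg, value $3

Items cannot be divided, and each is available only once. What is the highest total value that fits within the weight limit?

$111

Check high-value combinations within 15 kg:
- A+B+D: weight 7+2+3=12, value 32+37+42=111
- B+C+D: weight 2+10+3=15, value 37+22+42=101
- B+D: weight 2+3=5, value 37+42=79
Best: $111.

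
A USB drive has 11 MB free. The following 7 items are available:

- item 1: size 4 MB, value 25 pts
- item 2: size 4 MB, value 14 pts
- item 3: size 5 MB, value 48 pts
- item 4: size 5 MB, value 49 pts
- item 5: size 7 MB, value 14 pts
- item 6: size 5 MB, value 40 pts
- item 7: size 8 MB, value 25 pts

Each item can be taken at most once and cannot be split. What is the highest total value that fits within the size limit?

Check high-value combinations within 11 MB:
- item 3+item 4: size 5+5=10, value 48+49=97
- item 4+item 6: size 5+5=10, value 49+40=89
- item 3+item 6: size 5+5=10, value 48+40=88
Best: 97 pts.

97 pts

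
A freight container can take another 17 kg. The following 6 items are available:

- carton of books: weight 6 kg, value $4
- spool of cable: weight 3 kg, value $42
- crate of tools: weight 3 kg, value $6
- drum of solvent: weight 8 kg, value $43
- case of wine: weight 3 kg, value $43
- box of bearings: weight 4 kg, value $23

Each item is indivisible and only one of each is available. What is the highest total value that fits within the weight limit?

Check high-value combinations within 17 kg:
- spool of cable+crate of tools+drum of solvent+case of wine: weight 3+3+8+3=17, value 42+6+43+43=134
- spool of cable+drum of solvent+case of wine: weight 3+8+3=14, value 42+43+43=128
- spool of cable+crate of tools+case of wine+box of bearings: weight 3+3+3+4=13, value 42+6+43+23=114
- carton of books+spool of cable+case of wine+box of bearings: weight 6+3+3+4=16, value 4+42+43+23=112
- drum of solvent+case of wine+box of bearings: weight 8+3+4=15, value 43+43+23=109
Best: $134.

$134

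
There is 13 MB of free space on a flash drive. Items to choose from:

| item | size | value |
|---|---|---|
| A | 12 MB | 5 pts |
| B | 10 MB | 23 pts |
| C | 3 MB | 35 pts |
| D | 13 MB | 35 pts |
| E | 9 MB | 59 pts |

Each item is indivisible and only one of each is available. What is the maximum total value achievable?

94 pts

This is a 0/1 knapsack; check combinations near the capacity.
- C+E: size 3+9=12, value 35+59=94
- E: size 9, value 59
- B+C: size 10+3=13, value 23+35=58
- C: size 3, value 35
- D: size 13, value 35
Best: 94 pts.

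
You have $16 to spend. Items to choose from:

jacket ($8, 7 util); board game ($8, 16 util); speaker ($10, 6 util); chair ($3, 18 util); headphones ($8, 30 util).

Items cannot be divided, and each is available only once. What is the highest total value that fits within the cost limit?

Check high-value combinations within $16:
- chair+headphones: cost 3+8=11, value 18+30=48
- board game+headphones: cost 8+8=16, value 16+30=46
- jacket+headphones: cost 8+8=16, value 7+30=37
Best: 48 util.

48 util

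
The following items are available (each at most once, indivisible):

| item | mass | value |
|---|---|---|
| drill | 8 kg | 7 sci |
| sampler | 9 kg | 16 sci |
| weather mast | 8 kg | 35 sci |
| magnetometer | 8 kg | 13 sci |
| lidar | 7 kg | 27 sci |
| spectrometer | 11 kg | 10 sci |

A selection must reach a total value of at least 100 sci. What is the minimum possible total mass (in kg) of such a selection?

Subsets with value ≥ 100, sorted by total mass:
- sampler+weather mast+magnetometer+lidar+spectrometer: mass 43, value 101
- drill+sampler+weather mast+magnetometer+lidar+spectrometer: mass 51, value 108
Minimum mass: 43 kg.

43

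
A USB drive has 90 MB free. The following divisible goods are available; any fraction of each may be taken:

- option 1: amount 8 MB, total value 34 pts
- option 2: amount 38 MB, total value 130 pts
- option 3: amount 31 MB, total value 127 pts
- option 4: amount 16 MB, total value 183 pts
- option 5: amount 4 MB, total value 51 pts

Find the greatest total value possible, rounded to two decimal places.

501.05

Take in order of value per unit:
- option 5 (51/4 per unit): all 4 → value 51, running total 51.00
- option 4 (183/16 per unit): all 16 → value 183, running total 234.00
- option 1 (34/8 per unit): all 8 → value 34, running total 268.00
- option 3 (127/31 per unit): all 31 → value 127, running total 395.00
- option 2 (130/38 per unit): 31 of 38 → value 31×130/38 = 106.0526, running total 501.05
Total 501.05.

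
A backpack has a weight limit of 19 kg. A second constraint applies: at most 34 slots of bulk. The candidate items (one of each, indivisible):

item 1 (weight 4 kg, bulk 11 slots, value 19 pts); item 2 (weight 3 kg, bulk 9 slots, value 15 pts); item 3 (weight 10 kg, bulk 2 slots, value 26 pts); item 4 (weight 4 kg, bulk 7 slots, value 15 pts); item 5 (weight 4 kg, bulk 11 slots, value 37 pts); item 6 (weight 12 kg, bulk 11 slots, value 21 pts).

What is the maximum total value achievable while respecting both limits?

Feasible sets respecting both limits:
- item 1+item 3+item 5: weight 18, bulk 24, value 82
- item 2+item 3+item 5: weight 17, bulk 22, value 78
- item 3+item 4+item 5: weight 18, bulk 20, value 78
- item 2+item 5+item 6: weight 19, bulk 31, value 73
Best: 82 pts.

82 pts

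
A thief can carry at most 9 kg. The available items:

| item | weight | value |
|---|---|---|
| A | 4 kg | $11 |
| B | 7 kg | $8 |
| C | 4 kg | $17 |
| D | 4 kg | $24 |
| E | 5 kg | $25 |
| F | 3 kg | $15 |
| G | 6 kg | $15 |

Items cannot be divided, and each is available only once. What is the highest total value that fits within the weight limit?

Check high-value combinations within 9 kg:
- D+E: weight 4+5=9, value 24+25=49
- C+E: weight 4+5=9, value 17+25=42
- C+D: weight 4+4=8, value 17+24=41
- E+F: weight 5+3=8, value 25+15=40
Best: $49.

$49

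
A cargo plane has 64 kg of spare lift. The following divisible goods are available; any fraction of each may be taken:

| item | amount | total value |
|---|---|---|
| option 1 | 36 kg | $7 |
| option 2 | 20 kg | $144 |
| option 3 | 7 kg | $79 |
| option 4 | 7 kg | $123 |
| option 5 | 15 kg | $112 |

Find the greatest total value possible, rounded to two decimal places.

Take in order of value per unit:
- option 4 (123/7 per unit): all 7 → value 123, running total 123.00
- option 3 (79/7 per unit): all 7 → value 79, running total 202.00
- option 5 (112/15 per unit): all 15 → value 112, running total 314.00
- option 2 (144/20 per unit): all 20 → value 144, running total 458.00
- option 1 (7/36 per unit): 15 of 36 → value 15×7/36 = 2.9167, running total 460.92
Total 460.92.

460.92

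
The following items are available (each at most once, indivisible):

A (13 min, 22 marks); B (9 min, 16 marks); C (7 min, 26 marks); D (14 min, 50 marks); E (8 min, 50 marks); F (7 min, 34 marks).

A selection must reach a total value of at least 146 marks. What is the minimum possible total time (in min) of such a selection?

Subsets with value ≥ 146, sorted by total time:
- C+D+E+F: time 36, value 160
- B+D+E+F: time 38, value 150
Minimum time: 36 min.

36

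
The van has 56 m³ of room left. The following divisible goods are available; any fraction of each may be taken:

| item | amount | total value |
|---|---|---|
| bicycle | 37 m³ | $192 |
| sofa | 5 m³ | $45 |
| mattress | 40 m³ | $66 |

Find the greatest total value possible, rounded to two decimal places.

Take in order of value per unit:
- sofa (45/5 per unit): all 5 → value 45, running total 45.00
- bicycle (192/37 per unit): all 37 → value 192, running total 237.00
- mattress (66/40 per unit): 14 of 40 → value 14×66/40 = 23.1000, running total 260.10
Total 260.10.

260.10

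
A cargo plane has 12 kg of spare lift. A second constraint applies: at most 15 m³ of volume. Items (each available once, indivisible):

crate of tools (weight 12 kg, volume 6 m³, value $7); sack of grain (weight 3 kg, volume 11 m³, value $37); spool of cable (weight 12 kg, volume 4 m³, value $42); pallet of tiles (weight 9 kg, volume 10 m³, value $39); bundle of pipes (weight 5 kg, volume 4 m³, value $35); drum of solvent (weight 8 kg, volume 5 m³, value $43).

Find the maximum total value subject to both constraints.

$72

Feasible sets respecting both limits:
- sack of grain+bundle of pipes: weight 8, volume 15, value 72
- drum of solvent: weight 8, volume 5, value 43
- spool of cable: weight 12, volume 4, value 42
- pallet of tiles: weight 9, volume 10, value 39
Best: $72.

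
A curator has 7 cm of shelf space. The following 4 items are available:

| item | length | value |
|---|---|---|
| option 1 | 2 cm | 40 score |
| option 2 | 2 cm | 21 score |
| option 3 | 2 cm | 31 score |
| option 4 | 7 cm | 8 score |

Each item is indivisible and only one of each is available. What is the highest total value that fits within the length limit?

This is a 0/1 knapsack; check combinations near the capacity.
- option 1+option 2+option 3: length 2+2+2=6, value 40+21+31=92
- option 1+option 3: length 2+2=4, value 40+31=71
- option 1+option 2: length 2+2=4, value 40+21=61
- option 2+option 3: length 2+2=4, value 21+31=52
Best: 92 score.

92 score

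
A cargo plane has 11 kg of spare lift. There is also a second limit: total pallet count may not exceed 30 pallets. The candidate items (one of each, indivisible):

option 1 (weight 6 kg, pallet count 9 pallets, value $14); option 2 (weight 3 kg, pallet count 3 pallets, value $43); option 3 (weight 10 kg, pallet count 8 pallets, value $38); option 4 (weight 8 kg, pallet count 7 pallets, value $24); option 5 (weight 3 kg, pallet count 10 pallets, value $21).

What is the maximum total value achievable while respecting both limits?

$67

Feasible sets respecting both limits:
- option 2+option 4: weight 11, pallet count 10, value 67
- option 2+option 5: weight 6, pallet count 13, value 64
- option 1+option 2: weight 9, pallet count 12, value 57
Best: $67.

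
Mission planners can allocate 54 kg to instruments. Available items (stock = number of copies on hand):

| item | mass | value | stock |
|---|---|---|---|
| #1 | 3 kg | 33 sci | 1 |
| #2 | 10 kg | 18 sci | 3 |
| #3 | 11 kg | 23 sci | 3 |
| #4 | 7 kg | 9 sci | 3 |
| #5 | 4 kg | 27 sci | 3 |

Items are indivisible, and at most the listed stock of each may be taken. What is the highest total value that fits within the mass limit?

Top feasible selections:
- 1×#1 + 1×#2 + 2×#3 + 1×#4 + 3×#5: mass 54, value 187
- 1×#1 + 3×#3 + 3×#5: mass 48, value 183
Best: 187 sci.

187 sci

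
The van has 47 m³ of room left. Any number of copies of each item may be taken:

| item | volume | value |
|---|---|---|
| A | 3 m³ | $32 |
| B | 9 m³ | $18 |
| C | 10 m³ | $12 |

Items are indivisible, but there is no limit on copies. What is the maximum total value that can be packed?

Best value-per-unit is A at 32/3, and filling with it alone uses volume 15×3=45. No mix of the others beats 15×32 = 480.

$480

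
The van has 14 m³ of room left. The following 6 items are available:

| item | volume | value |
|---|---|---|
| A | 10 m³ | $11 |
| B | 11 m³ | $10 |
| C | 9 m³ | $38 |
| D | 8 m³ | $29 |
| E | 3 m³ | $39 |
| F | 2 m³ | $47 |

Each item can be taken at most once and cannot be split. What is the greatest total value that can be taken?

$124

Check high-value combinations within 14 m³:
- C+E+F: volume 9+3+2=14, value 38+39+47=124
- D+E+F: volume 8+3+2=13, value 29+39+47=115
- E+F: volume 3+2=5, value 39+47=86
- C+F: volume 9+2=11, value 38+47=85
Best: $124.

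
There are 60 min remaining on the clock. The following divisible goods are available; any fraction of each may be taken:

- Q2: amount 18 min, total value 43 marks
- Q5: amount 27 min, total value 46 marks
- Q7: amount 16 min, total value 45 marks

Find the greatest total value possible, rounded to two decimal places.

Take in order of value per unit:
- Q7 (45/16 per unit): all 16 → value 45, running total 45.00
- Q2 (43/18 per unit): all 18 → value 43, running total 88.00
- Q5 (46/27 per unit): 26 of 27 → value 26×46/27 = 44.2963, running total 132.30
Total 132.30.

132.30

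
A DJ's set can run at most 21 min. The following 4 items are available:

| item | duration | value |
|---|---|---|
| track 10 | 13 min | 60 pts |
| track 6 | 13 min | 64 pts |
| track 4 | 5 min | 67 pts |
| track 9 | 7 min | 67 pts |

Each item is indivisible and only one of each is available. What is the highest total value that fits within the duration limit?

134 pts

Check high-value combinations within 21 min:
- track 4+track 9: duration 5+7=12, value 67+67=134
- track 6+track 4: duration 13+5=18, value 64+67=131
- track 6+track 9: duration 13+7=20, value 64+67=131
- track 10+track 4: duration 13+5=18, value 60+67=127
- track 10+track 9: duration 13+7=20, value 60+67=127
Best: 134 pts.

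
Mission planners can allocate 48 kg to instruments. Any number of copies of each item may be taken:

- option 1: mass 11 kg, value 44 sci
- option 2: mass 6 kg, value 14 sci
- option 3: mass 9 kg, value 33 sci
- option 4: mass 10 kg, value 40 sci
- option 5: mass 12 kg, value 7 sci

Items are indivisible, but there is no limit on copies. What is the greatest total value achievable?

186 sci

Best value-per-unit is option 1 at 44/11; filling with it alone gives 4×44 = 176.
Optimal mix: 2×option 3 + 3×option 4 → mass 48, value 186.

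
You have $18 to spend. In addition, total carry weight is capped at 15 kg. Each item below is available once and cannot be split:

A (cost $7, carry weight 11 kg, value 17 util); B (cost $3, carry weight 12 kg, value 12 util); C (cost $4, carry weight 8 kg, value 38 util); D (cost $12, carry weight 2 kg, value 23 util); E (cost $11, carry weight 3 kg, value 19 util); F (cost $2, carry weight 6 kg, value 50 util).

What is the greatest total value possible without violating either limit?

Feasible sets respecting both limits:
- C+F: cost 6, carry weight 14, value 88
- D+F: cost 14, carry weight 8, value 73
- E+F: cost 13, carry weight 9, value 69
Best: 88 util.

88 util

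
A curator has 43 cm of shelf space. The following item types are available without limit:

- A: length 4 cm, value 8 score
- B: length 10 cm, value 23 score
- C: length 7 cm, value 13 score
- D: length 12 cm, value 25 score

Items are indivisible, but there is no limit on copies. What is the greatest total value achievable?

Best value-per-unit is B at 23/10; filling with it alone gives 4×23 = 92.
Optimal mix: 3×B + 1×D → length 42, value 94.

94 score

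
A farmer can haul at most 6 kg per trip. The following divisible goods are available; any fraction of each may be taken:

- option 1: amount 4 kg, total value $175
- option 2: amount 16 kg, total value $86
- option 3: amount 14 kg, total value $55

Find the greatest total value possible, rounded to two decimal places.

185.75

Take in order of value per unit:
- option 1 (175/4 per unit): all 4 → value 175, running total 175.00
- option 2 (86/16 per unit): 2 of 16 → value 2×86/16 = 10.7500, running total 185.75
Total 185.75.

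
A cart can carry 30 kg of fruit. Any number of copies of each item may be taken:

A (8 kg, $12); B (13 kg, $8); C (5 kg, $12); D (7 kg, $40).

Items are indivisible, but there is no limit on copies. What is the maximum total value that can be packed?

Best value-per-unit is D at 40/7, and filling with it alone uses weight 4×7=28. No mix of the others beats 4×40 = 160.

$160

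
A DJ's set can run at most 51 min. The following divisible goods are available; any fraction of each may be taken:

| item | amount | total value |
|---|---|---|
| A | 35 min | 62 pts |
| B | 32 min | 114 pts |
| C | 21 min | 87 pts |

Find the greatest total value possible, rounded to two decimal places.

Take in order of value per unit:
- C (87/21 per unit): all 21 → value 87, running total 87.00
- B (114/32 per unit): 30 of 32 → value 30×114/32 = 106.8750, running total 193.88
Total 193.88.

193.88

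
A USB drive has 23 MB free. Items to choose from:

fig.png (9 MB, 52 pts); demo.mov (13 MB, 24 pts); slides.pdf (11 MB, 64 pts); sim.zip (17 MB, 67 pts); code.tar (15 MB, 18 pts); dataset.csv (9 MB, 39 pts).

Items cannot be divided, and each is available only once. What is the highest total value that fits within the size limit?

116 pts

Check high-value combinations within 23 MB:
- fig.png+slides.pdf: size 9+11=20, value 52+64=116
- slides.pdf+dataset.csv: size 11+9=20, value 64+39=103
- fig.png+dataset.csv: size 9+9=18, value 52+39=91
- fig.png+demo.mov: size 9+13=22, value 52+24=76
Best: 116 pts.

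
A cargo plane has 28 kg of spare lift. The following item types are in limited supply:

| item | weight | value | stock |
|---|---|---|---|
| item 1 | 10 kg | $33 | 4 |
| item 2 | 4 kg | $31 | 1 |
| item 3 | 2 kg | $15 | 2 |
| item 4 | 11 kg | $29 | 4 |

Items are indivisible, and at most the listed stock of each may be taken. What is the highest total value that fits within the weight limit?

Top feasible selections:
- 2×item 1 + 1×item 2 + 2×item 3: weight 28, value 127
- 2×item 1 + 1×item 2 + 1×item 3: weight 26, value 112
- 1×item 1 + 1×item 2 + 1×item 3 + 1×item 4: weight 27, value 108
- 1×item 2 + 1×item 3 + 2×item 4: weight 28, value 104
Best: $127.

$127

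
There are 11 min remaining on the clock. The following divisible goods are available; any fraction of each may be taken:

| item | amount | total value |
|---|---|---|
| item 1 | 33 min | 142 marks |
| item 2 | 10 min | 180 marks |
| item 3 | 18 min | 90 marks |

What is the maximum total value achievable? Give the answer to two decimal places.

Take in order of value per unit:
- item 2 (180/10 per unit): all 10 → value 180, running total 180.00
- item 3 (90/18 per unit): 1 of 18 → value 1×90/18 = 5.0000, running total 185.00
Total 185.00.

185.00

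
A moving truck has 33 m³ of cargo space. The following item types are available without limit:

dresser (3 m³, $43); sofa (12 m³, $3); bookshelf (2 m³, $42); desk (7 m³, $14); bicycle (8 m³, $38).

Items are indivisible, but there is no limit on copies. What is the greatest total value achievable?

$673

Best value-per-unit is bookshelf at 42/2; filling with it alone gives 16×42 = 672.
Optimal mix: 1×dresser + 15×bookshelf → volume 33, value 673.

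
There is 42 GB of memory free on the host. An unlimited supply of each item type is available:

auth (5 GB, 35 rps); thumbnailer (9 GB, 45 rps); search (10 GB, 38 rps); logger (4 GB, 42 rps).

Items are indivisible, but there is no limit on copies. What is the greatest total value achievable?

Best value-per-unit is logger at 42/4, and filling with it alone uses memory 10×4=40. No mix of the others beats 10×42 = 420.

420 rps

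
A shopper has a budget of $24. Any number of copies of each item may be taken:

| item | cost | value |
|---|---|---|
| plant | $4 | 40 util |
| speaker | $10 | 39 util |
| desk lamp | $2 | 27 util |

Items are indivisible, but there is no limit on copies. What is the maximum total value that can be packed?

Best value-per-unit is desk lamp at 27/2, and filling with it alone uses cost 12×2=24. No mix of the others beats 12×27 = 324.

324 util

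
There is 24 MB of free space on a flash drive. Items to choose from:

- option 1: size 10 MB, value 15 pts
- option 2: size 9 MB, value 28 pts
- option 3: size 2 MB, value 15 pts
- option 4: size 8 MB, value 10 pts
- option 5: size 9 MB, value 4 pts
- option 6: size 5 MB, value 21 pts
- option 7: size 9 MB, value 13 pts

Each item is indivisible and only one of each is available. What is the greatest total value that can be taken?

74 pts

Check high-value combinations within 24 MB:
- option 2+option 3+option 4+option 6: size 9+2+8+5=24, value 28+15+10+21=74
- option 2+option 3+option 6: size 9+2+5=16, value 28+15+21=64
- option 1+option 2+option 6: size 10+9+5=24, value 15+28+21=64
- option 2+option 6+option 7: size 9+5+9=23, value 28+21+13=62
Best: 74 pts.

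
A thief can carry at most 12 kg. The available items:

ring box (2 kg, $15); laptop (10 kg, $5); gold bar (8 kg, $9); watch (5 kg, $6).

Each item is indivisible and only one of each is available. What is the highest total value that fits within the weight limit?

$24

Check high-value combinations within 12 kg:
- ring box+gold bar: weight 2+8=10, value 15+9=24
- ring box+watch: weight 2+5=7, value 15+6=21
- ring box+laptop: weight 2+10=12, value 15+5=20
- ring box: weight 2, value 15
- gold bar: weight 8, value 9
Best: $24.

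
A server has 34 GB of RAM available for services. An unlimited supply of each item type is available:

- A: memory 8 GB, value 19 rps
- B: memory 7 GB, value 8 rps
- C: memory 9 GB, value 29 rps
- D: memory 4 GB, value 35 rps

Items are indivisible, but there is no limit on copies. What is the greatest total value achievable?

280 rps

Best value-per-unit is D at 35/4, and filling with it alone uses memory 8×4=32. No mix of the others beats 8×35 = 280.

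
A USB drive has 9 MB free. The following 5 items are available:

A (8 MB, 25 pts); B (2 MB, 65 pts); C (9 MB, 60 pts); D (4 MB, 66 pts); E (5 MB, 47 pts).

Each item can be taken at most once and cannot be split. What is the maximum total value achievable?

This is a 0/1 knapsack; check combinations near the capacity.
- B+D: size 2+4=6, value 65+66=131
- D+E: size 4+5=9, value 66+47=113
- B+E: size 2+5=7, value 65+47=112
- D: size 4, value 66
- B: size 2, value 65
Best: 131 pts.

131 pts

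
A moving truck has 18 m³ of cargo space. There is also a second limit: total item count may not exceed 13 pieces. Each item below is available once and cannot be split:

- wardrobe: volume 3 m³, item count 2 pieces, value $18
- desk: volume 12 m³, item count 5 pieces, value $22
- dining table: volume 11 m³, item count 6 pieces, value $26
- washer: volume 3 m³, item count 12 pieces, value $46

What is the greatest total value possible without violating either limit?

$46

Feasible sets respecting both limits:
- washer: volume 3, item count 12, value 46
- wardrobe+dining table: volume 14, item count 8, value 44
- wardrobe+desk: volume 15, item count 7, value 40
- dining table: volume 11, item count 6, value 26
Best: $46.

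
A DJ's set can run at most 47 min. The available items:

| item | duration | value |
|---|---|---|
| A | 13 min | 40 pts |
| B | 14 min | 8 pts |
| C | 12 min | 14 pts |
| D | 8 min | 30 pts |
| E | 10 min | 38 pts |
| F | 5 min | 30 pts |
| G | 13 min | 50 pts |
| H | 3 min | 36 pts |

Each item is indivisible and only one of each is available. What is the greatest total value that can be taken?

194 pts

Check high-value combinations within 47 min:
- A+E+F+G+H: duration 13+10+5+13+3=44, value 40+38+30+50+36=194
- A+D+E+G+H: duration 13+8+10+13+3=47, value 40+30+38+50+36=194
- A+D+F+G+H: duration 13+8+5+13+3=42, value 40+30+30+50+36=186
- D+E+F+G+H: duration 8+10+5+13+3=39, value 30+38+30+50+36=184
- A+D+E+F+H: duration 13+8+10+5+3=39, value 40+30+38+30+36=174
Best: 194 pts.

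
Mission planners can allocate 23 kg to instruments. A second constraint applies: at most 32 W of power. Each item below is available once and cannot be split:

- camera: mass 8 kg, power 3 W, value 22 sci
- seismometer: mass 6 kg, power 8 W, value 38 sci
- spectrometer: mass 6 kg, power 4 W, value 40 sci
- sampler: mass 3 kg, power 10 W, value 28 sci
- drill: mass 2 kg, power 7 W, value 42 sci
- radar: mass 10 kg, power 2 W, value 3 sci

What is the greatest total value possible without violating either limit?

148 sci

Feasible sets respecting both limits:
- seismometer+spectrometer+sampler+drill: mass 17, power 29, value 148
- camera+seismometer+spectrometer+drill: mass 22, power 22, value 142
- camera+spectrometer+sampler+drill: mass 19, power 24, value 132
Best: 148 sci.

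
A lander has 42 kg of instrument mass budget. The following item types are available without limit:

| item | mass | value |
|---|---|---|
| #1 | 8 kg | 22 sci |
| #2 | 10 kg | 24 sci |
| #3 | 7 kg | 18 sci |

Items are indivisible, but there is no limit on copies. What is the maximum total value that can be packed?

Best value-per-unit is #1 at 22/8; filling with it alone gives 5×22 = 110.
Optimal mix: 4×#1 + 1×#2 → mass 42, value 112.

112 sci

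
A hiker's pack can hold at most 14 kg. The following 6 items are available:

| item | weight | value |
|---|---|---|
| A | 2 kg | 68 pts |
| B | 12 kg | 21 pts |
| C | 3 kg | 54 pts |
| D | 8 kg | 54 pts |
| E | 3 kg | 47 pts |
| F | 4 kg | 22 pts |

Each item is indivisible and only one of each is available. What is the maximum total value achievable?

191 pts

Check high-value combinations within 14 kg:
- A+C+E+F: weight 2+3+3+4=12, value 68+54+47+22=191
- A+C+D: weight 2+3+8=13, value 68+54+54=176
- A+C+E: weight 2+3+3=8, value 68+54+47=169
- A+D+E: weight 2+8+3=13, value 68+54+47=169
Best: 191 pts.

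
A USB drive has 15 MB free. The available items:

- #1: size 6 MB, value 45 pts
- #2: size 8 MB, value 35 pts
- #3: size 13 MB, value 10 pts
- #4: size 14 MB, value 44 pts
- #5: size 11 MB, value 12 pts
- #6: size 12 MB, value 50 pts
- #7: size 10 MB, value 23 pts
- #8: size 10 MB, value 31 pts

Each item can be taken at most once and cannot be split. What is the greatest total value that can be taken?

80 pts

Check high-value combinations within 15 MB:
- #1+#2: size 6+8=14, value 45+35=80
- #6: size 12, value 50
- #1: size 6, value 45
Best: 80 pts.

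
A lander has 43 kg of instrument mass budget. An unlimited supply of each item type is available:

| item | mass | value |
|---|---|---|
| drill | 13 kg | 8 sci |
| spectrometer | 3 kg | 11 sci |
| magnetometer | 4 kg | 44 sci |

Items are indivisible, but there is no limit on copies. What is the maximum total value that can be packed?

451 sci

Best value-per-unit is magnetometer at 44/4; filling with it alone gives 10×44 = 440.
Optimal mix: 1×spectrometer + 10×magnetometer → mass 43, value 451.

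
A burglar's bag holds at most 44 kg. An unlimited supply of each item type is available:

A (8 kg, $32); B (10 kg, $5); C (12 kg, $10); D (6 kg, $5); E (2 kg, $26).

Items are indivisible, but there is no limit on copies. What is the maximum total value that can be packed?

$572

Best value-per-unit is E at 26/2, and filling with it alone uses weight 22×2=44. No mix of the others beats 22×26 = 572.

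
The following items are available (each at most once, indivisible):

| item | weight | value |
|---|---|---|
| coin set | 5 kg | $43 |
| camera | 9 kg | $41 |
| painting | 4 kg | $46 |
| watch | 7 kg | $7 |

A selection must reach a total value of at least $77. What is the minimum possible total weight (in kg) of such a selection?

Subsets with value ≥ 77, sorted by total weight:
- coin set+painting: weight 9, value 89
- camera+painting: weight 13, value 87
- coin set+camera: weight 14, value 84
Minimum weight: 9 kg.

9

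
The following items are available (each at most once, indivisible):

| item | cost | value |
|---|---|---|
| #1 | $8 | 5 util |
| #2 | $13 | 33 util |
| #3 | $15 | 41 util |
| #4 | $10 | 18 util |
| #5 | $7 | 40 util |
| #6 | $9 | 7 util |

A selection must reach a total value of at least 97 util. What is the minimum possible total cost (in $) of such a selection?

Subsets with value ≥ 97, sorted by total cost:
- #3+#4+#5: cost 32, value 99
- #2+#3+#5: cost 35, value 114
- #2+#4+#5+#6: cost 39, value 98
- #1+#3+#4+#5: cost 40, value 104
Minimum cost: 32 $.

32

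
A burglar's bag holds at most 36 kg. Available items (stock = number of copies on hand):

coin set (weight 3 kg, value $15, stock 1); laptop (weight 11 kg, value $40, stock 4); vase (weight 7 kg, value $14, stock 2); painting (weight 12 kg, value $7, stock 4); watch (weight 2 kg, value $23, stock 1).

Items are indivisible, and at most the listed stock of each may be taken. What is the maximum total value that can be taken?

$143

Best selections within weight 36 and stock limits:
- 3×laptop + 1×watch: weight 35, value 143
- 1×coin set + 3×laptop: weight 36, value 135
Best: $143.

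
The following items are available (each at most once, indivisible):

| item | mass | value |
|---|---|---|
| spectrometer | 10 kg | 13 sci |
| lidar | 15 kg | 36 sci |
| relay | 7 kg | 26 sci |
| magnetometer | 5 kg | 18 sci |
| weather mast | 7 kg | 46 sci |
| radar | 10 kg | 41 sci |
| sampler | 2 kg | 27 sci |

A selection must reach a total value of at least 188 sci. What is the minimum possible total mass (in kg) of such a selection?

Subsets with value ≥ 188, sorted by total mass:
- lidar+relay+magnetometer+weather mast+radar+sampler: mass 46, value 194
- spectrometer+lidar+relay+weather mast+radar+sampler: mass 51, value 189
- spectrometer+lidar+relay+magnetometer+weather mast+radar+sampler: mass 56, value 207
Minimum mass: 46 kg.

46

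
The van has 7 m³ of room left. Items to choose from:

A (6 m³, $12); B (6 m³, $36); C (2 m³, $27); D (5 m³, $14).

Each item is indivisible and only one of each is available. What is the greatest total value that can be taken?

$41

Check high-value combinations within 7 m³:
- C+D: volume 2+5=7, value 27+14=41
- B: volume 6, value 36
- C: volume 2, value 27
- D: volume 5, value 14
- A: volume 6, value 12
Best: $41.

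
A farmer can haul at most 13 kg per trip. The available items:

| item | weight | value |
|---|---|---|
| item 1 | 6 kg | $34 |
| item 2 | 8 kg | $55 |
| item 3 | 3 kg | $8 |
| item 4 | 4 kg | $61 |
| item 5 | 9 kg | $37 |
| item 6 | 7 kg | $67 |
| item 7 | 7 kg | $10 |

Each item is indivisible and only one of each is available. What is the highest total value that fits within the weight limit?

$128

This is a 0/1 knapsack; check combinations near the capacity.
- item 4+item 6: weight 4+7=11, value 61+67=128
- item 2+item 4: weight 8+4=12, value 55+61=116
- item 1+item 3+item 4: weight 6+3+4=13, value 34+8+61=103
Best: $128.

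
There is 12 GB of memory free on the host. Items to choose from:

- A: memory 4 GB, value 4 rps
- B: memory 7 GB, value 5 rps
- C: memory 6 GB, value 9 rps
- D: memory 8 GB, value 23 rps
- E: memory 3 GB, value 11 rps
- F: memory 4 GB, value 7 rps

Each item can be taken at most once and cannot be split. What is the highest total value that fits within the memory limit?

Check high-value combinations within 12 GB:
- D+E: memory 8+3=11, value 23+11=34
- D+F: memory 8+4=12, value 23+7=30
- A+D: memory 4+8=12, value 4+23=27
- D: memory 8, value 23
Best: 34 rps.

34 rps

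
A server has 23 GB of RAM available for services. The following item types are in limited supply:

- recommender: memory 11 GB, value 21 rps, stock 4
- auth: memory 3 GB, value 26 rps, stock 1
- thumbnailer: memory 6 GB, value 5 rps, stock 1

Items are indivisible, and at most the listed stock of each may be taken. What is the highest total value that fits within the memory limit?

Best selections within memory 23 and stock limits:
- 1×recommender + 1×auth + 1×thumbnailer: memory 20, value 52
- 1×recommender + 1×auth: memory 14, value 47
Best: 52 rps.

52 rps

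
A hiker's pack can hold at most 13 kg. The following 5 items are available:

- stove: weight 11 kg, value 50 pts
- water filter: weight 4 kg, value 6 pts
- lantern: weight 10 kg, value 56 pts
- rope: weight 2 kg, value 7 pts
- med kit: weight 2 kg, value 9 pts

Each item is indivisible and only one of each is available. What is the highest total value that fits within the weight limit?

Check high-value combinations within 13 kg:
- lantern+med kit: weight 10+2=12, value 56+9=65
- lantern+rope: weight 10+2=12, value 56+7=63
- stove+med kit: weight 11+2=13, value 50+9=59
- stove+rope: weight 11+2=13, value 50+7=57
Best: 65 pts.

65 pts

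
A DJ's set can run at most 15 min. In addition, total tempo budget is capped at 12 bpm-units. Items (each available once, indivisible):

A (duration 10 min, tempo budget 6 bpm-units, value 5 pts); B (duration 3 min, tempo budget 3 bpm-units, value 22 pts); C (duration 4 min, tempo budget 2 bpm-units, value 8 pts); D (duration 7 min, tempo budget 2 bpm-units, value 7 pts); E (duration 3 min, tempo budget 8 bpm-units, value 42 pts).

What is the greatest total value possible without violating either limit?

64 pts

Feasible sets respecting both limits:
- B+E: duration 6, tempo budget 11, value 64
- C+D+E: duration 14, tempo budget 12, value 57
- C+E: duration 7, tempo budget 10, value 50
Best: 64 pts.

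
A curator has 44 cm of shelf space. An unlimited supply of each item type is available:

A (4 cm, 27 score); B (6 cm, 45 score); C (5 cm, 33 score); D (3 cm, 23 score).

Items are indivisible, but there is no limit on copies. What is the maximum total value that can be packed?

332 score

Best value-per-unit is D at 23/3; filling with it alone gives 14×23 = 322.
Optimal mix: 1×C + 13×D → length 44, value 332.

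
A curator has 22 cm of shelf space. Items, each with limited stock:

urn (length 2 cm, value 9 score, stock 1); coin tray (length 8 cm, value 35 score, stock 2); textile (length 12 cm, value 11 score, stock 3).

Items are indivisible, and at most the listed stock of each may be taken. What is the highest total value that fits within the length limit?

Top feasible selections:
- 1×urn + 2×coin tray: length 18, value 79
- 2×coin tray: length 16, value 70
Best: 79 score.

79 score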